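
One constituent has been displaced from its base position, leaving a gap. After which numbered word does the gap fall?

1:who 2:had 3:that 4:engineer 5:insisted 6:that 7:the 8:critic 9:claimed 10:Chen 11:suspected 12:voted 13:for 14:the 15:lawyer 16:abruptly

The displaced element is "who" (word 1).
It is linked across 3 clause boundaries (that → Ø → Ø).
It functions as the subject of "voted", so the gap sits immediately after word 11 ("suspected").
Base order: That engineer had insisted that the critic claimed Chen suspected who voted for the lawyer abruptly.

11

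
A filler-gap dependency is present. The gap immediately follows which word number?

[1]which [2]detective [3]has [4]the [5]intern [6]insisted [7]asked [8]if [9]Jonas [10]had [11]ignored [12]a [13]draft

The displaced element is "which detective" (word 2).
It is linked across 1 clause boundary (Ø).
It functions as the subject of "asked", so the gap sits immediately after word 6 ("insisted").
Base order: The intern has insisted that which detective asked if Jonas had ignored a draft.

6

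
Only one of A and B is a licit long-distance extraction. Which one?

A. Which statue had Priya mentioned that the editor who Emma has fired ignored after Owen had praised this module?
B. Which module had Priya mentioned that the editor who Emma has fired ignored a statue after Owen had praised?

In B, the wh-phrase is extracted from inside an adjunct island (introduced by "after"), which blocks movement.
In A, the extraction path crosses only that-complement boundaries, which are transparent.
So A is grammatical.

A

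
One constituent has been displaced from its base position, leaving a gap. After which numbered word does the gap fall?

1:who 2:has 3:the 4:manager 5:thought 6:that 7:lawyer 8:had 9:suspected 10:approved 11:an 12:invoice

The displaced element is "who" (word 1).
It is linked across 2 clause boundaries (Ø → Ø).
It functions as the subject of "approved", so the gap sits immediately after word 9 ("suspected").
Base order: The manager has thought that lawyer had suspected who approved an invoice.

9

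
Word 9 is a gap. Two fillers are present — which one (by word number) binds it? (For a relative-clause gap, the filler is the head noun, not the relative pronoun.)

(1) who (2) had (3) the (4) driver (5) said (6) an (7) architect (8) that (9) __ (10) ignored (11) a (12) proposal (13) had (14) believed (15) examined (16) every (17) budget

The marked gap is inside the relative clause, the subject of "ignored".
Its filler is the head noun "architect" (via "that"), at word 7.
(The other dependency links word 1 to a gap after word 14.)

7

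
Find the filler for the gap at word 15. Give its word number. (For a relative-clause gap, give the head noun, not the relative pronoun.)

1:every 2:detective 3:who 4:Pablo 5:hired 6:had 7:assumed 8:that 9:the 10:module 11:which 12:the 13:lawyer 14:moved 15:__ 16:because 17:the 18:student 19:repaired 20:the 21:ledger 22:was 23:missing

The gap at 15 is the object of "moved", inside a relative clause.
The relative pronoun is "which" (word 11); it is bound by the head noun immediately before it.
Its filler is the head noun "module", at word 10.

10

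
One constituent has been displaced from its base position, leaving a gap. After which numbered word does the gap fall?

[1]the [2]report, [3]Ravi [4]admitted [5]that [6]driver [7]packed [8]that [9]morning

The displaced element is "the report" (word 2).
It is linked across 1 clause boundary (Ø).
It functions as the direct object of "packed", so the gap sits immediately after word 7 ("packed").
Base order: Ravi admitted that driver packed the report that morning.

7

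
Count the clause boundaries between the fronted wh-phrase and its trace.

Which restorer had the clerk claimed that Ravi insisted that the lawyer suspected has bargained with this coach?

"which restorer" is extracted from the subject of "bargained".
Boundaries crossed, outermost first: [that], [that], [Ø] — 3 in total.

3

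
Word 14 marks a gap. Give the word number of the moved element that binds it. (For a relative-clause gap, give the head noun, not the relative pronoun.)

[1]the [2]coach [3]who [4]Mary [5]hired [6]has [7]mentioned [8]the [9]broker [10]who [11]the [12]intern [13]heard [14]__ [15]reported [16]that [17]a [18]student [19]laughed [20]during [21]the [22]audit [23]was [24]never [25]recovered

The gap at 14 is the subject of "reported", inside a relative clause.
The relative pronoun is "who" (word 10); it is bound by the head noun immediately before it.
Its filler is the head noun "broker", at word 9.

9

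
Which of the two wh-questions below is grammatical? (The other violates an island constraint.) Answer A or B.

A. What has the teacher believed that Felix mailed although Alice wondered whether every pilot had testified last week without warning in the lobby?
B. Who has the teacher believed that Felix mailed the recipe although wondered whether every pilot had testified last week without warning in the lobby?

A

In B, the wh-phrase is extracted from inside an adjunct island (introduced by "although"), which blocks movement.
In A, the extraction path crosses only that-complement boundaries, which are transparent.
So A is grammatical.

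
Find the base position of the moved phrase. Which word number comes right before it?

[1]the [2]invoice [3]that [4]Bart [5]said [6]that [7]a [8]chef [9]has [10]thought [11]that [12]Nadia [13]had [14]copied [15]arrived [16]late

14

The displaced element is "the invoice" (word 2).
It is linked across 2 clause boundaries (that → that).
It functions as the direct object of "copied", so the gap sits immediately after word 14 ("copied").
Base order: Bart said that a chef has thought that Nadia had copied the invoice.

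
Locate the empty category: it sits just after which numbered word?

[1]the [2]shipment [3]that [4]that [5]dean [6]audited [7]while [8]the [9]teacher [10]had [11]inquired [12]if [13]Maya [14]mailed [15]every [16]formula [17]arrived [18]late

6

The displaced element is "the shipment" (word 2).
It functions as the direct object of "audited", so the gap sits immediately after word 6 ("audited").
Base order: That dean audited the shipment while the teacher had inquired if Maya mailed every formula.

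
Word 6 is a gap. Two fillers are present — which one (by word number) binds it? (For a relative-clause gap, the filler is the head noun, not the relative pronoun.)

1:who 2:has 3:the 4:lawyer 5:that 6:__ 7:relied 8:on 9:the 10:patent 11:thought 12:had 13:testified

The marked gap is inside the relative clause, the subject of "relied".
Its filler is the head noun "lawyer" (via "that"), at word 4.
(The other dependency links word 1 to a gap after word 11.)

4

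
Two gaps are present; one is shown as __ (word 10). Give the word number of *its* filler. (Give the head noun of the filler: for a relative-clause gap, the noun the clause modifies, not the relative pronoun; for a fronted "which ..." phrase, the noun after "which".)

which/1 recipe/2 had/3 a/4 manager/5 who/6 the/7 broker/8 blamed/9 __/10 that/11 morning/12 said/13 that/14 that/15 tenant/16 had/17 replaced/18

The marked gap is inside the relative clause, the direct object of "blamed".
Its filler is the head noun "manager" (via "who"), at word 5.
(The other dependency links word 2 to a gap after word 18.)

5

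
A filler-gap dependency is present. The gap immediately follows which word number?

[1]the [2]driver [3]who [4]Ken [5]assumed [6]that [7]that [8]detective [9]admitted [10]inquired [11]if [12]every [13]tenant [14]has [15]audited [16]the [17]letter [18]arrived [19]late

9

The displaced element is "the driver" (word 2).
It is linked across 2 clause boundaries (that → Ø).
It functions as the subject of "inquired", so the gap sits immediately after word 9 ("admitted").
Base order: Ken assumed that that detective admitted the driver inquired if every tenant has audited the letter.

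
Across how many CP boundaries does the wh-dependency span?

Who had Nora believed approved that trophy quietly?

"who" is extracted from the subject of "approved".
Boundaries crossed, outermost first: [Ø] — 1 in total.

1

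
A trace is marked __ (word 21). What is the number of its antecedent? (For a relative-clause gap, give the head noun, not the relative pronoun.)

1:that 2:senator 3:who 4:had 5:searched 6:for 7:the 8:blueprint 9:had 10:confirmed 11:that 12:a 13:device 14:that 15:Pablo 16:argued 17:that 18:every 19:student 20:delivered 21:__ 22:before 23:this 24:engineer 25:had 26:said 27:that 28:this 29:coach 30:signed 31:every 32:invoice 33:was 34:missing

The gap at 21 is the object of "delivered", inside a relative clause.
The relative pronoun is "that" (word 14); it is bound by the head noun immediately before it.
Its filler is the head noun "device", at word 13.

13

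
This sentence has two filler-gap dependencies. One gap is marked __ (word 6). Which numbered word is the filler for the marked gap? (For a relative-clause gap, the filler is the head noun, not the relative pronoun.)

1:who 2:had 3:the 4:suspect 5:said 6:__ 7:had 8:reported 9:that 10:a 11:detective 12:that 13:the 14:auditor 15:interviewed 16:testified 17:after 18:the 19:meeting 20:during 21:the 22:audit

The marked gap is the subject of "reported".
Its filler is the fronted wh-phrase "who", at word 1.
(The other dependency links word 11 to a gap after word 15.)

1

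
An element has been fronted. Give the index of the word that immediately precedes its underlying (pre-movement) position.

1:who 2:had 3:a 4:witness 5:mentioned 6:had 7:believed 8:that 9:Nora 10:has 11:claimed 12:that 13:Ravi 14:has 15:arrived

5

The displaced element is "who" (word 1).
It is linked across 1 clause boundary (Ø).
It functions as the subject of "believed", so the gap sits immediately after word 5 ("mentioned").
Base order: A witness had mentioned that who had believed that Nora has claimed that Ravi has arrived.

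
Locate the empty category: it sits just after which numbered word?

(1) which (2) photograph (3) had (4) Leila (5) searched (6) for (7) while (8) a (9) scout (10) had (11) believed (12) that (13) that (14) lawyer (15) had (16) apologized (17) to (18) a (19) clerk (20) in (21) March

6

The displaced element is "which photograph" (word 2).
It functions as the object of the preposition "for" of "searched", so the gap sits immediately after word 6 ("for").
Base order: Leila had searched for which photograph while a scout had believed that that lawyer had apologized to a clerk in March.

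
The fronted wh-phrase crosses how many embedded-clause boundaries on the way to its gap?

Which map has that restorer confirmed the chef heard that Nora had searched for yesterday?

2

"which map" is extracted from the PP object of "searched".
Boundaries crossed, outermost first: [Ø], [that] — 2 in total.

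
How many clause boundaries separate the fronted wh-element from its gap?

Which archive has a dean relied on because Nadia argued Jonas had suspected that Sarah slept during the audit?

"which archive" originates inside the matrix clause — no clause boundary is crossed.

0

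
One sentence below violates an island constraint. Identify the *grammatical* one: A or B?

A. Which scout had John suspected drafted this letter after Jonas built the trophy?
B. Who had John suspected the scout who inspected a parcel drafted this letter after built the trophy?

In B, the wh-phrase is extracted from inside an adjunct island (introduced by "after"), which blocks movement.
In A, the extraction path crosses only that-complement boundaries, which are transparent.
So A is grammatical.

A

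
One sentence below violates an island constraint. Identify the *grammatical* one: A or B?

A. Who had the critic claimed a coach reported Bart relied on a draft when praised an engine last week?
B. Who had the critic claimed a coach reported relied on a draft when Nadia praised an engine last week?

In A, the wh-phrase is extracted from inside an adjunct island (introduced by "when"), which blocks movement.
In B, the extraction path crosses only that-complement boundaries, which are transparent.
So B is grammatical.

B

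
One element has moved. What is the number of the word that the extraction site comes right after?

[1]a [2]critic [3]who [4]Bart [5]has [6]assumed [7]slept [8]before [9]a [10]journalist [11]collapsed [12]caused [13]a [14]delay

6

The displaced element is "a critic" (word 2).
It is linked across 1 clause boundary (Ø).
It functions as the subject of "slept", so the gap sits immediately after word 6 ("assumed").
Base order: Bart has assumed that a critic slept before a journalist collapsed.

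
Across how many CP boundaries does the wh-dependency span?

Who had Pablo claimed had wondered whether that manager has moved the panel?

1

"who" is extracted from the subject of "wondered".
Boundaries crossed, outermost first: [Ø] — 1 in total.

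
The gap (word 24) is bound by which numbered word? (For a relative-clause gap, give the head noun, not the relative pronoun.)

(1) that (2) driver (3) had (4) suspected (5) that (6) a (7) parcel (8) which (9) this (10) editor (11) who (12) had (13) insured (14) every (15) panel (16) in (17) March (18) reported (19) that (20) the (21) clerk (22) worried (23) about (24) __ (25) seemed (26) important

The gap at 24 is the prepositional object of "worried", inside a relative clause.
The relative pronoun is "which" (word 8); it is bound by the head noun immediately before it.
Its filler is the head noun "parcel", at word 7.

7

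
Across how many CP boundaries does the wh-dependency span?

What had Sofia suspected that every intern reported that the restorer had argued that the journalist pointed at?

3

"what" is extracted from the PP object of "pointed".
Boundaries crossed, outermost first: [that], [that], [that] — 3 in total.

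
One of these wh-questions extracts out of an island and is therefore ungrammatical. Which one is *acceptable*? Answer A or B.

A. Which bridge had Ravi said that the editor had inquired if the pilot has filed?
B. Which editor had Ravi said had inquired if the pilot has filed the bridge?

In A, the wh-phrase is extracted from inside a wh-island (introduced by "if"), which blocks movement.
In B, the extraction path crosses only that-complement boundaries, which are transparent.
So B is grammatical.

B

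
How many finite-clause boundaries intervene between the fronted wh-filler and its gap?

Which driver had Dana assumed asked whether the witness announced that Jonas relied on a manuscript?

1

"which driver" is extracted from the subject of "asked".
Boundaries crossed, outermost first: [Ø] — 1 in total.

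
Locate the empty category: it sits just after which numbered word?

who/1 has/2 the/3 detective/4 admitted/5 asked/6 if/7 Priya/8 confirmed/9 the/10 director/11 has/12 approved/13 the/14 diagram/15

The displaced element is "who" (word 1).
It is linked across 1 clause boundary (Ø).
It functions as the subject of "asked", so the gap sits immediately after word 5 ("admitted").
Base order: The detective has admitted who asked if Priya confirmed the director has approved the diagram.

5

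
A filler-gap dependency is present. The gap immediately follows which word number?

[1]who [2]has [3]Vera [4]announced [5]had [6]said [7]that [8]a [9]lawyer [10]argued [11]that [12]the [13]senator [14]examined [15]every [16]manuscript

4

The displaced element is "who" (word 1).
It is linked across 1 clause boundary (Ø).
It functions as the subject of "said", so the gap sits immediately after word 4 ("announced").
Base order: Vera has announced that who had said that a lawyer argued that the senator examined every manuscript.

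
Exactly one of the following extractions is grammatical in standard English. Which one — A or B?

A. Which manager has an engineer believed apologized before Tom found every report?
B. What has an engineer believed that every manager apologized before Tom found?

In B, the wh-phrase is extracted from inside an adjunct island (introduced by "before"), which blocks movement.
In A, the extraction path crosses only that-complement boundaries, which are transparent.
So A is grammatical.

A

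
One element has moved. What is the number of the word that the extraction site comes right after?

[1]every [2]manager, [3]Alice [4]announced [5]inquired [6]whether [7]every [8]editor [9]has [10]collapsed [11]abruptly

The displaced element is "every manager" (word 2).
It is linked across 1 clause boundary (Ø).
It functions as the subject of "inquired", so the gap sits immediately after word 4 ("announced").
Base order: Alice announced that every manager inquired whether every editor has collapsed abruptly.

4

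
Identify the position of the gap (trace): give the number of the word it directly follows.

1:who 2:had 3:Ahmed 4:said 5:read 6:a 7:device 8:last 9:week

4

The displaced element is "who" (word 1).
It is linked across 1 clause boundary (Ø).
It functions as the subject of "read", so the gap sits immediately after word 4 ("said").
Base order: Ahmed had said that who read a device last week.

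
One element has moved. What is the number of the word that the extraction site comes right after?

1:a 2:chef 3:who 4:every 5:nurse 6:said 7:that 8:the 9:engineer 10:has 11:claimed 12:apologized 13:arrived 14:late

11

The displaced element is "a chef" (word 2).
It is linked across 2 clause boundaries (that → Ø).
It functions as the subject of "apologized", so the gap sits immediately after word 11 ("claimed").
Base order: Every nurse said that the engineer has claimed that a chef apologized.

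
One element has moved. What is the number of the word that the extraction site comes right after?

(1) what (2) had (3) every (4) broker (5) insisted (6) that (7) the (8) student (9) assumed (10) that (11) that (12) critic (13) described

13

The displaced element is "what" (word 1).
It is linked across 2 clause boundaries (that → that).
It functions as the direct object of "described", so the gap sits immediately after word 13 ("described").
Base order: Every broker had insisted that the student assumed that that critic described what.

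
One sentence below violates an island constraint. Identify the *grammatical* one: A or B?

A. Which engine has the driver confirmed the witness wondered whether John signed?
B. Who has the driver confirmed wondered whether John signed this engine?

B

In A, the wh-phrase is extracted from inside a wh-island (introduced by "whether"), which blocks movement.
In B, the extraction path crosses only that-complement boundaries, which are transparent.
So B is grammatical.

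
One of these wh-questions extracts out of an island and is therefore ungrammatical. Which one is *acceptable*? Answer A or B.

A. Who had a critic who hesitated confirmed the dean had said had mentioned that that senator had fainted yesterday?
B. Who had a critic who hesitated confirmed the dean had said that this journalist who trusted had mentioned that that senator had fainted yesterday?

In B, the wh-phrase is extracted from inside a complex-NP island (relative clause) (introduced by "who"), which blocks movement.
In A, the extraction path crosses only that-complement boundaries, which are transparent.
So A is grammatical.

A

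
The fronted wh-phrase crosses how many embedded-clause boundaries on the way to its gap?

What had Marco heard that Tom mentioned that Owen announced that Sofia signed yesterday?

3

"what" is extracted from the object of "signed".
Boundaries crossed, outermost first: [that], [that], [that] — 3 in total.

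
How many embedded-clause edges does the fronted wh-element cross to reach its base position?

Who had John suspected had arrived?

1

"who" is extracted from the subject of "arrived".
Boundaries crossed, outermost first: [Ø] — 1 in total.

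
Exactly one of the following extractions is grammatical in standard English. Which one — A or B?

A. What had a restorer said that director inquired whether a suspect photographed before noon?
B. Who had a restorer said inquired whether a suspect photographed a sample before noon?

In A, the wh-phrase is extracted from inside a wh-island (introduced by "whether"), which blocks movement.
In B, the extraction path crosses only that-complement boundaries, which are transparent.
So B is grammatical.

B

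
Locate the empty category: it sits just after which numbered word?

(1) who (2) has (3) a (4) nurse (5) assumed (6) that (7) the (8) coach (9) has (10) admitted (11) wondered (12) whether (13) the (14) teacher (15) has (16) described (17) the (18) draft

10

The displaced element is "who" (word 1).
It is linked across 2 clause boundaries (that → Ø).
It functions as the subject of "wondered", so the gap sits immediately after word 10 ("admitted").
Base order: A nurse has assumed that the coach has admitted who wondered whether the teacher has described the draft.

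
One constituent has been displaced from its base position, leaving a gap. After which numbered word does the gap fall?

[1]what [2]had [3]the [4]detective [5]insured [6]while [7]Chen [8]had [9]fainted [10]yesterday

5

The displaced element is "what" (word 1).
It functions as the direct object of "insured", so the gap sits immediately after word 5 ("insured").
Base order: The detective had insured what while Chen had fainted yesterday.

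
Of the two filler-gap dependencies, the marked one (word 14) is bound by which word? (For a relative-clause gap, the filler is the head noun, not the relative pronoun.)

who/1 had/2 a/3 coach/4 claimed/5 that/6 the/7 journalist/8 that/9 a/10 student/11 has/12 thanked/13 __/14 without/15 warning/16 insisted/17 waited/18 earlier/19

8

The marked gap is inside the relative clause, the direct object of "thanked".
Its filler is the head noun "journalist" (via "that"), at word 8.
(The other dependency links word 1 to a gap after word 17.)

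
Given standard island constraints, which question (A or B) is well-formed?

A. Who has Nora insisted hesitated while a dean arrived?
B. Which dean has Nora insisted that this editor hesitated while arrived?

A

In B, the wh-phrase is extracted from inside an adjunct island (introduced by "while"), which blocks movement.
In A, the extraction path crosses only that-complement boundaries, which are transparent.
So A is grammatical.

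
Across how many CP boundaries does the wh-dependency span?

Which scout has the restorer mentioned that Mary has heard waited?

"which scout" is extracted from the subject of "waited".
Boundaries crossed, outermost first: [that], [Ø] — 2 in total.

2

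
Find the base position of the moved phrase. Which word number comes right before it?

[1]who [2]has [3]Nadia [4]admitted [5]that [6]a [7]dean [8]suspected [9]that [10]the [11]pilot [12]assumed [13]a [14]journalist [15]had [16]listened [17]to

17

The displaced element is "who" (word 1).
It is linked across 3 clause boundaries (that → that → Ø).
It functions as the object of the preposition "to" of "listened", so the gap sits immediately after word 17 ("to").
Base order: Nadia has admitted that a dean suspected that the pilot assumed a journalist had listened to who.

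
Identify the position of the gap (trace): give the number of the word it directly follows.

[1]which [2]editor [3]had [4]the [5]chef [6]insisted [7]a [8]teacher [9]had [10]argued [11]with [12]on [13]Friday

11

The displaced element is "which editor" (word 2).
It is linked across 1 clause boundary (Ø).
It functions as the object of the preposition "with" of "argued", so the gap sits immediately after word 11 ("with").
Base order: The chef had insisted a teacher had argued with which editor on Friday.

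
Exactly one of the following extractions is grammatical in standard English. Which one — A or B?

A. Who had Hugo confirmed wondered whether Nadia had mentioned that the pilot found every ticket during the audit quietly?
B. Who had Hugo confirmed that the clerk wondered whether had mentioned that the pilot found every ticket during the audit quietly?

In B, the wh-phrase is extracted from inside a wh-island (introduced by "whether"), which blocks movement.
In A, the extraction path crosses only that-complement boundaries, which are transparent.
So A is grammatical.

A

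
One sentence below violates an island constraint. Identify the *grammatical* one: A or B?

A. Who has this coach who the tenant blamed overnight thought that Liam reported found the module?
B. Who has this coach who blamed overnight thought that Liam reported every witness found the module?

In B, the wh-phrase is extracted from inside a complex-NP island (relative clause) (introduced by "who"), which blocks movement.
In A, the extraction path crosses only that-complement boundaries, which are transparent.
So A is grammatical.

A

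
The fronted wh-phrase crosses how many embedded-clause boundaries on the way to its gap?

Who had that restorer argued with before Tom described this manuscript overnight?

0

"who" originates inside the matrix clause — no clause boundary is crossed.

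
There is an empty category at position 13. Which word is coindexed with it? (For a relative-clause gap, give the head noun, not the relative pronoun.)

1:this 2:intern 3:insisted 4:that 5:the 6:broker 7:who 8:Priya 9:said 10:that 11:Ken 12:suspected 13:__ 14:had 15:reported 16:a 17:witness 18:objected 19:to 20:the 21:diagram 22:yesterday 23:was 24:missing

The gap at 13 is the subject of "reported", inside a relative clause.
The relative pronoun is "who" (word 7); it is bound by the head noun immediately before it.
Its filler is the head noun "broker", at word 6.

6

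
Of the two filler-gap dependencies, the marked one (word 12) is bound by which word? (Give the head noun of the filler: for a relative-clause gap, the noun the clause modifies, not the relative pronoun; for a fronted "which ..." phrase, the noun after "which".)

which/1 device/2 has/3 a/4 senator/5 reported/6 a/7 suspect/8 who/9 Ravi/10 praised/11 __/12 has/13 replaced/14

8

The marked gap is inside the relative clause, the direct object of "praised".
Its filler is the head noun "suspect" (via "who"), at word 8.
(The other dependency links word 2 to a gap after word 14.)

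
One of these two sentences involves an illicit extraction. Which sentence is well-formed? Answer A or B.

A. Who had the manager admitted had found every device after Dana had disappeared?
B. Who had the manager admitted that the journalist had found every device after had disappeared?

A

In B, the wh-phrase is extracted from inside an adjunct island (introduced by "after"), which blocks movement.
In A, the extraction path crosses only that-complement boundaries, which are transparent.
So A is grammatical.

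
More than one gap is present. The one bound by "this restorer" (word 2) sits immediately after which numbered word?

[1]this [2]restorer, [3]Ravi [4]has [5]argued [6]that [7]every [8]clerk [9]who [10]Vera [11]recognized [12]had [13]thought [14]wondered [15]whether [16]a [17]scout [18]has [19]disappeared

The displaced element is "this restorer" (word 2).
It is linked across 2 clause boundaries (that → Ø).
It functions as the subject of "wondered", so the gap sits immediately after word 13 ("thought").
Base order: Ravi has argued that every clerk who Vera recognized had thought that this restorer wondered whether a scout has disappeared.

13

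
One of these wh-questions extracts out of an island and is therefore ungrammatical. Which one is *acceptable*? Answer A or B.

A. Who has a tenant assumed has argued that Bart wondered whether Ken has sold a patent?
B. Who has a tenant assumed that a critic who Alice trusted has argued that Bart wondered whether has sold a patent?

In B, the wh-phrase is extracted from inside a wh-island (introduced by "whether"), which blocks movement.
In A, the extraction path crosses only that-complement boundaries, which are transparent.
So A is grammatical.

A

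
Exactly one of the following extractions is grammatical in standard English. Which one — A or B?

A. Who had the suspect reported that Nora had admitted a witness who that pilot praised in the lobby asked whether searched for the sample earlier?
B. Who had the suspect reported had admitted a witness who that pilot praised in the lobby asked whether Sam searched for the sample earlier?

In A, the wh-phrase is extracted from inside a wh-island (introduced by "whether"), which blocks movement.
In B, the extraction path crosses only that-complement boundaries, which are transparent.
So B is grammatical.

B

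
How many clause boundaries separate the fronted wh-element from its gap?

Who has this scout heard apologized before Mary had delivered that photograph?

1

"who" is extracted from the subject of "apologized".
Boundaries crossed, outermost first: [Ø] — 1 in total.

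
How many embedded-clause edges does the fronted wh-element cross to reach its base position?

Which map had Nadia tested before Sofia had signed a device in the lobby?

"which map" originates inside the matrix clause — no clause boundary is crossed.

0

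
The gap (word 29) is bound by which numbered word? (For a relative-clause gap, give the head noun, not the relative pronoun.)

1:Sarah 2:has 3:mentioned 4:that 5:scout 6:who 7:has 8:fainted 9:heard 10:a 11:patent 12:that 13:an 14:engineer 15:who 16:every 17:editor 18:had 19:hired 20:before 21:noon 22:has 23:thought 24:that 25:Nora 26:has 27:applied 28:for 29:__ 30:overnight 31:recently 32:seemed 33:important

11

The gap at 29 is the prepositional object of "applied", inside a relative clause.
The relative pronoun is "that" (word 12); it is bound by the head noun immediately before it.
Its filler is the head noun "patent", at word 11.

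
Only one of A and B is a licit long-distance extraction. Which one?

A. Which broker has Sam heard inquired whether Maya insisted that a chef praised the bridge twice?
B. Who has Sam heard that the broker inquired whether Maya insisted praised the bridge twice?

A

In B, the wh-phrase is extracted from inside a wh-island (introduced by "whether"), which blocks movement.
In A, the extraction path crosses only that-complement boundaries, which are transparent.
So A is grammatical.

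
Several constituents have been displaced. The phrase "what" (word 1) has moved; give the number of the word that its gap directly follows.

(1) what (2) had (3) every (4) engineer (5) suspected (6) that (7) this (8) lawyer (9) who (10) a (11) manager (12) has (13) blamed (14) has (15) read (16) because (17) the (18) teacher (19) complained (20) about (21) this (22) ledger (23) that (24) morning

15

The displaced element is "what" (word 1).
It is linked across 1 clause boundary (that).
It functions as the direct object of "read", so the gap sits immediately after word 15 ("read").
Base order: Every engineer had suspected that this lawyer who a manager has blamed has read what because the teacher complained about this ledger that morning.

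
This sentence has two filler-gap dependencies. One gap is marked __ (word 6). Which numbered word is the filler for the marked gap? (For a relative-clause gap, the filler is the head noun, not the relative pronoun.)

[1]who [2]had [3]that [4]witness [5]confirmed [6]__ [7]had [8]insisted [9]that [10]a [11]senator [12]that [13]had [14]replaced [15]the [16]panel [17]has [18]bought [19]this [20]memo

1

The marked gap is the subject of "insisted".
Its filler is the fronted wh-phrase "who", at word 1.
(The other dependency links word 11 to a gap after word 12.)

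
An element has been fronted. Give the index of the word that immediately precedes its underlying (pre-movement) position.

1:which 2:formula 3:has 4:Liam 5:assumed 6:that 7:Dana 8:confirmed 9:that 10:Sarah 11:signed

The displaced element is "which formula" (word 2).
It is linked across 2 clause boundaries (that → that).
It functions as the direct object of "signed", so the gap sits immediately after word 11 ("signed").
Base order: Liam has assumed that Dana confirmed that Sarah signed which formula.

11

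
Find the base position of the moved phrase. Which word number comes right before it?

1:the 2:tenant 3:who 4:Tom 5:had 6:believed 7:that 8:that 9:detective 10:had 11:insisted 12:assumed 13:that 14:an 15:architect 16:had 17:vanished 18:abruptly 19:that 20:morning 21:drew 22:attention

11

The displaced element is "the tenant" (word 2).
It is linked across 2 clause boundaries (that → Ø).
It functions as the subject of "assumed", so the gap sits immediately after word 11 ("insisted").
Base order: Tom had believed that that detective had insisted the tenant assumed that an architect had vanished abruptly that morning.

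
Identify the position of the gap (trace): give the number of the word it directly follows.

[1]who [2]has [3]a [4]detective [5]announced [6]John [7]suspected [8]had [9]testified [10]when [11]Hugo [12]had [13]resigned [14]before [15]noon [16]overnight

7

The displaced element is "who" (word 1).
It is linked across 2 clause boundaries (Ø → Ø).
It functions as the subject of "testified", so the gap sits immediately after word 7 ("suspected").
Base order: A detective has announced John suspected that who had testified when Hugo had resigned before noon overnight.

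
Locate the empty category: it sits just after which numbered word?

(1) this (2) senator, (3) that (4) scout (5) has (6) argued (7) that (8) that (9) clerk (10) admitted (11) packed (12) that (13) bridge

The displaced element is "this senator" (word 2).
It is linked across 2 clause boundaries (that → Ø).
It functions as the subject of "packed", so the gap sits immediately after word 10 ("admitted").
Base order: That scout has argued that that clerk admitted that this senator packed that bridge.

10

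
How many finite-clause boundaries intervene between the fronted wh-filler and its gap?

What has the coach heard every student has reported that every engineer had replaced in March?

2

"what" is extracted from the object of "replaced".
Boundaries crossed, outermost first: [Ø], [that] — 2 in total.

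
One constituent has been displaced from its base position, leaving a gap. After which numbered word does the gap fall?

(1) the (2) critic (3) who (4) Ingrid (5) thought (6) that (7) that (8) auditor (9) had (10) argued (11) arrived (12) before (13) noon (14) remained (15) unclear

The displaced element is "the critic" (word 2).
It is linked across 2 clause boundaries (that → Ø).
It functions as the subject of "arrived", so the gap sits immediately after word 10 ("argued").
Base order: Ingrid thought that that auditor had argued that the critic arrived before noon.

10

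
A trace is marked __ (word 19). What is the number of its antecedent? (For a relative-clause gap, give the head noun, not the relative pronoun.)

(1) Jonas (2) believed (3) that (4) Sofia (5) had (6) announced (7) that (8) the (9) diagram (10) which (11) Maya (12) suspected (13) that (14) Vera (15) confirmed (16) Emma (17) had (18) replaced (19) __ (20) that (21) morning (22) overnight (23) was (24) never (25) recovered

The gap at 19 is the object of "replaced", inside a relative clause.
The relative pronoun is "which" (word 10); it is bound by the head noun immediately before it.
Its filler is the head noun "diagram", at word 9.

9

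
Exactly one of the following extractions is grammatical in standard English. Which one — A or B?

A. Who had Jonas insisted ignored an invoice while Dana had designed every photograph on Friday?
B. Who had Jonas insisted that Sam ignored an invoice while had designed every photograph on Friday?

A

In B, the wh-phrase is extracted from inside an adjunct island (introduced by "while"), which blocks movement.
In A, the extraction path crosses only that-complement boundaries, which are transparent.
So A is grammatical.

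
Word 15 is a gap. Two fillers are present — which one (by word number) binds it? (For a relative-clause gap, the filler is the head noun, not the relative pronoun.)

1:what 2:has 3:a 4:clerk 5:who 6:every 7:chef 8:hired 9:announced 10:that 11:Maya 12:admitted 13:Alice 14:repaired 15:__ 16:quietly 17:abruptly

1

The marked gap is the direct object of "repaired".
Its filler is the fronted wh-phrase "what", at word 1.
(The other dependency links word 4 to a gap after word 8.)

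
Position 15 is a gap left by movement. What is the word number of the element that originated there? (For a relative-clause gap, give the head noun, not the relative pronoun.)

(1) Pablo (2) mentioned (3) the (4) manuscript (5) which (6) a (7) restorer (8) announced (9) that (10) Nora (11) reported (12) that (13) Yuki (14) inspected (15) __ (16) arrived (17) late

The gap at 15 is the object of "inspected", inside a relative clause.
The relative pronoun is "which" (word 5); it is bound by the head noun immediately before it.
Its filler is the head noun "manuscript", at word 4.

4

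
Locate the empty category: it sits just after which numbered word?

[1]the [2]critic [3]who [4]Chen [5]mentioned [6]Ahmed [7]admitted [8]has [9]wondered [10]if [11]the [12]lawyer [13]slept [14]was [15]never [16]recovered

7

The displaced element is "the critic" (word 2).
It is linked across 2 clause boundaries (Ø → Ø).
It functions as the subject of "wondered", so the gap sits immediately after word 7 ("admitted").
Base order: Chen mentioned Ahmed admitted that the critic has wondered if the lawyer slept.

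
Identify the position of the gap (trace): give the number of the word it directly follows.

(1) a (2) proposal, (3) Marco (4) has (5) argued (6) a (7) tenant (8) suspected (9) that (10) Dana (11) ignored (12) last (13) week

The displaced element is "a proposal" (word 2).
It is linked across 2 clause boundaries (Ø → that).
It functions as the direct object of "ignored", so the gap sits immediately after word 11 ("ignored").
Base order: Marco has argued a tenant suspected that Dana ignored a proposal last week.

11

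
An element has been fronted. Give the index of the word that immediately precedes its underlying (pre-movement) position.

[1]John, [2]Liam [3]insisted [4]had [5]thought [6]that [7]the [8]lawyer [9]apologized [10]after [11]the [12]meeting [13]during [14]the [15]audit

The displaced element is "John" (word 1).
It is linked across 1 clause boundary (Ø).
It functions as the subject of "thought", so the gap sits immediately after word 3 ("insisted").
Base order: Liam insisted that John had thought that the lawyer apologized after the meeting during the audit.

3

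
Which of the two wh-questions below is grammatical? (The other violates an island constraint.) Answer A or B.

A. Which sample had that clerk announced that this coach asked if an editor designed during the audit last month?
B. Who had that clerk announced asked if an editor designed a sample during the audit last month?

B

In A, the wh-phrase is extracted from inside a wh-island (introduced by "if"), which blocks movement.
In B, the extraction path crosses only that-complement boundaries, which are transparent.
So B is grammatical.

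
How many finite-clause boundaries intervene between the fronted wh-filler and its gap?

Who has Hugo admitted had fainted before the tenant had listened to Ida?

"who" is extracted from the subject of "fainted".
Boundaries crossed, outermost first: [Ø] — 1 in total.

1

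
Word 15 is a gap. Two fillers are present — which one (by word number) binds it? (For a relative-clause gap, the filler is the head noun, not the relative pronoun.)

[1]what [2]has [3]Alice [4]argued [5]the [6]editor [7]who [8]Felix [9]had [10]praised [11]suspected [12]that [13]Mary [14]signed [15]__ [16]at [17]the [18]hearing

The marked gap is the direct object of "signed".
Its filler is the fronted wh-phrase "what", at word 1.
(The other dependency links word 6 to a gap after word 10.)

1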